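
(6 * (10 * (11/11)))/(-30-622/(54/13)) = -1620/4853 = -0.33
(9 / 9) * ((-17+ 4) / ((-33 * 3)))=13 / 99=0.13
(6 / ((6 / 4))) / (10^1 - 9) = 4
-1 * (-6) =6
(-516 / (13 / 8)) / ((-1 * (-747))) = -1376 / 3237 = -0.43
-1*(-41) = 41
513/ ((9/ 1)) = 57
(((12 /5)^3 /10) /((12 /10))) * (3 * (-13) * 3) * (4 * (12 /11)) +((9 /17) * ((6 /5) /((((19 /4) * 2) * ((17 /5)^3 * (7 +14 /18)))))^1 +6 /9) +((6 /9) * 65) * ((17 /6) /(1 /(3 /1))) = -3347247480147 /15273902875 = -219.15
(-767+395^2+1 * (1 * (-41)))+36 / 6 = 155223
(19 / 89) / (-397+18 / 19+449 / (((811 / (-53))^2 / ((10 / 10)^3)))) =-237437281 / 438359438194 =-0.00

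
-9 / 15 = -3 / 5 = -0.60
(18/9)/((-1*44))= -1/22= -0.05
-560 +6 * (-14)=-644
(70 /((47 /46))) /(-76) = -805 /893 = -0.90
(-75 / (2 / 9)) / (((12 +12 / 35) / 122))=-53375 / 16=-3335.94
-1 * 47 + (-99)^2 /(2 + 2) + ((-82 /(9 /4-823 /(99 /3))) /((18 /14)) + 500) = 104443829 /35940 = 2906.06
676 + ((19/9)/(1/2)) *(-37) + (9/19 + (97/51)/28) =42351917/81396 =520.32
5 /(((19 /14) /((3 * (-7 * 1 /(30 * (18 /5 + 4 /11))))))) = -2695 /4142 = -0.65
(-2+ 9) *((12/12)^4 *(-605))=-4235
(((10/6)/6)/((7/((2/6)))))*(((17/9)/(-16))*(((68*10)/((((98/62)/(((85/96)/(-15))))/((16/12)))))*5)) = 19037875/72013536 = 0.26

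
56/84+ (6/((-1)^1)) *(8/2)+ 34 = 32/3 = 10.67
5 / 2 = 2.50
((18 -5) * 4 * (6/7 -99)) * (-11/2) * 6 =1178892/7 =168413.14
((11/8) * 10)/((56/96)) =165/7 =23.57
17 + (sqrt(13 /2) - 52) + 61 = 28.55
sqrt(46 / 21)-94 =-94 + sqrt(966) / 21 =-92.52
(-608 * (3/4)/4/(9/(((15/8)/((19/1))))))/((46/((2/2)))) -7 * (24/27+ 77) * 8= -7223149/1656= -4361.80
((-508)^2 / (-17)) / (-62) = 129032 / 527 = 244.84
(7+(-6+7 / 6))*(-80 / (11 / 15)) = -2600 / 11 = -236.36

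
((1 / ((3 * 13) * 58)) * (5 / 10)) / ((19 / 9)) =3 / 28652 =0.00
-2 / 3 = -0.67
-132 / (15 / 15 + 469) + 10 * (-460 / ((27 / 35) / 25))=-945876782 / 6345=-149074.35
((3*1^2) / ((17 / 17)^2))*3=9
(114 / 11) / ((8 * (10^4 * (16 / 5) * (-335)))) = -57 / 471680000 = -0.00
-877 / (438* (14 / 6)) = -877 / 1022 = -0.86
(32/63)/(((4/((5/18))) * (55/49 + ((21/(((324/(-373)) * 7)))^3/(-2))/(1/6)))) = 725760/2565955453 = 0.00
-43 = -43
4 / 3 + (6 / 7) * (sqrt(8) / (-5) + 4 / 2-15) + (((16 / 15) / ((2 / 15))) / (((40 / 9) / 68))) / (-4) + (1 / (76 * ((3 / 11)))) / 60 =-3869539 / 95760-12 * sqrt(2) / 35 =-40.89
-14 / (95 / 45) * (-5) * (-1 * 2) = -1260 / 19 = -66.32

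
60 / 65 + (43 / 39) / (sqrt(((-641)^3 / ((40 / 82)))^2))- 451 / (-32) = 202372131524221 / 13476357724128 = 15.02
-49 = -49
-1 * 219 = -219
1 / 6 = 0.17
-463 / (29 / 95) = -43985 / 29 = -1516.72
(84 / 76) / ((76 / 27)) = 567 / 1444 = 0.39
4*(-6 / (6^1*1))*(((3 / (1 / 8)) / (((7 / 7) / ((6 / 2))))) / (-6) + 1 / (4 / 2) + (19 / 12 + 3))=83 / 3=27.67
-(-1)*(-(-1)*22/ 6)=11/ 3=3.67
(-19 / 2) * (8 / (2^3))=-9.50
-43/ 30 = -1.43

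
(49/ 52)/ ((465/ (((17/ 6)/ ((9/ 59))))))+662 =864435787/ 1305720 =662.04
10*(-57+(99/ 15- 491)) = -5414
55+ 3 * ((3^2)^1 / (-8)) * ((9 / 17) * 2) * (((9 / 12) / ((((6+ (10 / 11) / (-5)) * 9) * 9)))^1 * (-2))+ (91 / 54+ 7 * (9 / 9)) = 14969201 / 235008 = 63.70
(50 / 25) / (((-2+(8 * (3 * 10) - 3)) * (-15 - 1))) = -1 / 1880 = -0.00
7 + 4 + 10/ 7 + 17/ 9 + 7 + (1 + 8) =30.32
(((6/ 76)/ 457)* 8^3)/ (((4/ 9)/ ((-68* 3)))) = -352512/ 8683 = -40.60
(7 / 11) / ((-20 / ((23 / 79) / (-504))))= 23 / 1251360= 0.00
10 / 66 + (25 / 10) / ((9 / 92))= 2545 / 99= 25.71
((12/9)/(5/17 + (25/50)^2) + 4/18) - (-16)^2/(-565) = 588098/188145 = 3.13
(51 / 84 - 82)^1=-2279 / 28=-81.39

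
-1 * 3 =-3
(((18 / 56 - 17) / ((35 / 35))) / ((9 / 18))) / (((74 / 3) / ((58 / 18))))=-13543 / 3108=-4.36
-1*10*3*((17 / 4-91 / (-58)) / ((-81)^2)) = -0.03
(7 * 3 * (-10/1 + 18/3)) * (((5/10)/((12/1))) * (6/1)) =-21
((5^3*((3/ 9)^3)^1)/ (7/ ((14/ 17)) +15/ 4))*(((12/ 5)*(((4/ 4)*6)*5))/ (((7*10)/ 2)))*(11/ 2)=4400/ 1029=4.28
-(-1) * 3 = 3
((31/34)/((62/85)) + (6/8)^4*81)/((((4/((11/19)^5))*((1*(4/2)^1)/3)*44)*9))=100744721/60852609024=0.00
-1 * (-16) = 16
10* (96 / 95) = 192 / 19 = 10.11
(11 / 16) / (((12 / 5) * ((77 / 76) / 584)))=6935 / 42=165.12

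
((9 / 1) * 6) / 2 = 27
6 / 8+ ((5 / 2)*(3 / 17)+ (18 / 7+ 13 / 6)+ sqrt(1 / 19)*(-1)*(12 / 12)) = 8467 / 1428 - sqrt(19) / 19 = 5.70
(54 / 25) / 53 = 54 / 1325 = 0.04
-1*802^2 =-643204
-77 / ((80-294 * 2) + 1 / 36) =2772 / 18287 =0.15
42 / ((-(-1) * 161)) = 0.26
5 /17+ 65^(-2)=0.29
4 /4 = 1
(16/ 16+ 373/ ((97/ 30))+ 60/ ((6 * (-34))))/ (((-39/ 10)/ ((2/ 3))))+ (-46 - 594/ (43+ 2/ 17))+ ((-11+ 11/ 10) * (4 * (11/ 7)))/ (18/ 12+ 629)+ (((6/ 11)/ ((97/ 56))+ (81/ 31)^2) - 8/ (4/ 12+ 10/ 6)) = -76.57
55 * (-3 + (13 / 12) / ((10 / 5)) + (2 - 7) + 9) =2035 / 24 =84.79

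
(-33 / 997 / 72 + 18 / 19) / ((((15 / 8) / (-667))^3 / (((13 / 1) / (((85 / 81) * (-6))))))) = 10628425672108192 / 120761625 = 88011615.21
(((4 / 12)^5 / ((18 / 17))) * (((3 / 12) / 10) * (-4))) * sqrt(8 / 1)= -17 * sqrt(2) / 21870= -0.00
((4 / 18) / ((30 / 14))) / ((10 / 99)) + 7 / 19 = 1988 / 1425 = 1.40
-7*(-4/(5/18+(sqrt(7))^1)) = -2520/2243+9072*sqrt(7)/2243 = 9.58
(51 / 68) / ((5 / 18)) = 27 / 10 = 2.70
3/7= 0.43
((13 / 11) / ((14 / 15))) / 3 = 65 / 154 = 0.42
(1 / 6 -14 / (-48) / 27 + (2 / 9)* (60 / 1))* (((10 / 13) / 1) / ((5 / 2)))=8755 / 2106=4.16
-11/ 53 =-0.21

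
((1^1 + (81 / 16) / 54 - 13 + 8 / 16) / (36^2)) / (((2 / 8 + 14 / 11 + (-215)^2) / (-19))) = 76285 / 21088169856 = 0.00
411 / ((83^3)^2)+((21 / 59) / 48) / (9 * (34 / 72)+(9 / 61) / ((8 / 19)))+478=41399611723437202193 / 86609774309181790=478.00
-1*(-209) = 209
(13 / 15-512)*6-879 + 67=-19394 / 5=-3878.80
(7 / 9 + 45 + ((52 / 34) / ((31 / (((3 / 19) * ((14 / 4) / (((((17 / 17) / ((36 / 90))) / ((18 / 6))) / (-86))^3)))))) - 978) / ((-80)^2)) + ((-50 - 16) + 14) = -398580877561 / 36046800000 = -11.06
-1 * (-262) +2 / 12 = 1573 / 6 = 262.17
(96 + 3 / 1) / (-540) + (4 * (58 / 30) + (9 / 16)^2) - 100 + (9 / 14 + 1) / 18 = -7422293 / 80640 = -92.04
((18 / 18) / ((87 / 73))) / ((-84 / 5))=-365 / 7308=-0.05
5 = 5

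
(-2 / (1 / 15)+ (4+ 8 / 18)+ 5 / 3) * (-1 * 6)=430 / 3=143.33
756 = 756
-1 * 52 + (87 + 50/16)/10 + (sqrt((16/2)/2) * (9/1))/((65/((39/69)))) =-78809/1840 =-42.83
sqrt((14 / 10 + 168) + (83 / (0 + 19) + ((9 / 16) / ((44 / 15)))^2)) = sqrt(777419228785) / 66880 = 13.18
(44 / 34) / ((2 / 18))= 198 / 17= 11.65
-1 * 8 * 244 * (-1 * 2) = 3904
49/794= 0.06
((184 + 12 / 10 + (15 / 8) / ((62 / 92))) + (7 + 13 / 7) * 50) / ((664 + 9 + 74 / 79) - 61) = 216289597 / 210151480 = 1.03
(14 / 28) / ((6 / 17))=17 / 12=1.42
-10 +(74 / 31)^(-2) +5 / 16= -208351 / 21904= -9.51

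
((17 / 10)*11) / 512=187 / 5120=0.04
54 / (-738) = -3 / 41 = -0.07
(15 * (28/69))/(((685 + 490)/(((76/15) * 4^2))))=34048/81075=0.42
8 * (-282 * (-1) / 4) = 564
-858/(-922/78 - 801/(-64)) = -2141568/1735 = -1234.33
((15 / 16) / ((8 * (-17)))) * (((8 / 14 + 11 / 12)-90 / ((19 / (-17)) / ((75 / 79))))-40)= -23916325 / 91452928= -0.26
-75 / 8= -9.38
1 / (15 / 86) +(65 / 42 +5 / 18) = 2381 / 315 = 7.56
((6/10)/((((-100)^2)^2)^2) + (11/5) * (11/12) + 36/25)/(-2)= -518500000000000009/300000000000000000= -1.73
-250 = -250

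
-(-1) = 1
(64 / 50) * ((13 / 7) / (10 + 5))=416 / 2625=0.16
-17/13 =-1.31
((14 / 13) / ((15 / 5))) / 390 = 7 / 7605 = 0.00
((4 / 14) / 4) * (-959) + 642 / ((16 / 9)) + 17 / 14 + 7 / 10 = 82471 / 280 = 294.54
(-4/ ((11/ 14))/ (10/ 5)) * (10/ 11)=-280/ 121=-2.31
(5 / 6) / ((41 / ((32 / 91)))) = 80 / 11193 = 0.01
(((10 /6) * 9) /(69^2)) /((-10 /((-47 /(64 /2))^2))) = -0.00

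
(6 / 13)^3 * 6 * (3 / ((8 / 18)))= 3.98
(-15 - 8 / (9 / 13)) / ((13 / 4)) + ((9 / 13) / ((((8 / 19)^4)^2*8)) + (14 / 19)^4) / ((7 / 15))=2581174224577199759 / 14325447206633472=180.18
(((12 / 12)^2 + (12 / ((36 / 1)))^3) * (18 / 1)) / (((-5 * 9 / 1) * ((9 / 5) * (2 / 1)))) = -28 / 243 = -0.12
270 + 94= 364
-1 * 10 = -10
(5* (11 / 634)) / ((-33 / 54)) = -45 / 317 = -0.14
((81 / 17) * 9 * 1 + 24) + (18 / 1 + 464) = 9331 / 17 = 548.88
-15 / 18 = -5 / 6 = -0.83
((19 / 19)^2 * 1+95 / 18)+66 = 1301 / 18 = 72.28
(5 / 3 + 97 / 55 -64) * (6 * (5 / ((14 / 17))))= -169898 / 77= -2206.47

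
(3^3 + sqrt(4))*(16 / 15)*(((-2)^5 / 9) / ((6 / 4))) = -29696 / 405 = -73.32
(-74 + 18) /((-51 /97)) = 5432 /51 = 106.51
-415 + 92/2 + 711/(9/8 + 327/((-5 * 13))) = -373053/677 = -551.04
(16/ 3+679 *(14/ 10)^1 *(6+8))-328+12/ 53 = 10323838/ 795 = 12985.96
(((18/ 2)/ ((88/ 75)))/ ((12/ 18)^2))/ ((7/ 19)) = 115425/ 2464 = 46.84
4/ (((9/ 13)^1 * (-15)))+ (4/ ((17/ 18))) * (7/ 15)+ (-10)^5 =-99998.41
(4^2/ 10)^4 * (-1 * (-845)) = 692224/ 125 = 5537.79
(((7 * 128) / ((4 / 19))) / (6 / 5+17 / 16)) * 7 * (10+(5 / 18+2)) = 263361280 / 1629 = 161670.52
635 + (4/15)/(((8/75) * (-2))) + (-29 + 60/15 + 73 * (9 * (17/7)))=2204.32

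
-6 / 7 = -0.86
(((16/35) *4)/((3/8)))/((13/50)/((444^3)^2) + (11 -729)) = -13075145396311818240/1925264084820210892709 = -0.01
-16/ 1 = -16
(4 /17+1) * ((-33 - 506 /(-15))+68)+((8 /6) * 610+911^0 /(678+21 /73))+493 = 390361269 /280585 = 1391.24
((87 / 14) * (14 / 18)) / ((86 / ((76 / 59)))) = 551 / 7611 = 0.07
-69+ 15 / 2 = -123 / 2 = -61.50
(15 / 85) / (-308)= -3 / 5236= -0.00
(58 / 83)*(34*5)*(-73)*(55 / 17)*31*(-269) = 19419029300 / 83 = 233964208.43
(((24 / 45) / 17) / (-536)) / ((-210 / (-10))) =-1 / 358785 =-0.00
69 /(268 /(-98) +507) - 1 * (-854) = 21104867 /24709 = 854.14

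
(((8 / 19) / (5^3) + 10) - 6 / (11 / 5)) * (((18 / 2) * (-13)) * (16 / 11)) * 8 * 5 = -2846757888 / 57475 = -49530.37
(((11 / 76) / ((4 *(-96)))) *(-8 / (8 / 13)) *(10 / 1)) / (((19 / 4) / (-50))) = -17875 / 34656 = -0.52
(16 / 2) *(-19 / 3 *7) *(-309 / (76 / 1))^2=-222789 / 38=-5862.87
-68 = -68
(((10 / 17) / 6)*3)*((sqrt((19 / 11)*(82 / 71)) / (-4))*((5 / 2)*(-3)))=75*sqrt(1216798) / 106216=0.78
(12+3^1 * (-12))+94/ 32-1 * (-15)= -97/ 16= -6.06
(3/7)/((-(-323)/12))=0.02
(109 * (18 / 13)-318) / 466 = -1086 / 3029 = -0.36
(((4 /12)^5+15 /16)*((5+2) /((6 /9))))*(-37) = -948199 /2592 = -365.82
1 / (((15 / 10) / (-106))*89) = -212 / 267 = -0.79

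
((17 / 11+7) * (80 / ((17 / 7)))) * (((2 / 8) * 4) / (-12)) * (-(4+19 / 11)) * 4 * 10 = 5374.04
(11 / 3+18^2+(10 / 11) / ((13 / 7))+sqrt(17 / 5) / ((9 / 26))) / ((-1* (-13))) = 2* sqrt(85) / 45+140779 / 5577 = 25.65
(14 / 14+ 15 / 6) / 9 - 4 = -65 / 18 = -3.61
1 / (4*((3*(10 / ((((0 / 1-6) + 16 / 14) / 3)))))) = -17 / 1260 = -0.01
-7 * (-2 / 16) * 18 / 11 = 63 / 44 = 1.43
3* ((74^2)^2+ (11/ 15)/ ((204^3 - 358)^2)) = 32416230686553620975051/ 360341581808180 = 89959728.00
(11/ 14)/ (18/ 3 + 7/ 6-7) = 33/ 7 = 4.71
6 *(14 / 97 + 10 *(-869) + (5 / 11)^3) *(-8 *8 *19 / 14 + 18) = 3244561033332 / 903749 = 3590113.00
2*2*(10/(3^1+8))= 40/11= 3.64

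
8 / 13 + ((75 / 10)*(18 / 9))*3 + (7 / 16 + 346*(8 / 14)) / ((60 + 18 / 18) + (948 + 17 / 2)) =67866789 / 1481480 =45.81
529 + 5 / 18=9527 / 18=529.28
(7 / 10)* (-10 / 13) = -7 / 13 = -0.54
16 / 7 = 2.29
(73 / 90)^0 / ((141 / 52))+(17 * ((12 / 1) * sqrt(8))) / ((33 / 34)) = 52 / 141+4624 * sqrt(2) / 11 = 594.85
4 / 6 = 2 / 3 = 0.67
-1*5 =-5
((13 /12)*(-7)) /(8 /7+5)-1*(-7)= 2975 /516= 5.77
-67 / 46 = -1.46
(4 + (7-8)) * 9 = 27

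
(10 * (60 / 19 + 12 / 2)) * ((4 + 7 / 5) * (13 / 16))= 30537 / 76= 401.80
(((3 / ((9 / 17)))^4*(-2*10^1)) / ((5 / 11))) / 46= -1837462 / 1863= -986.29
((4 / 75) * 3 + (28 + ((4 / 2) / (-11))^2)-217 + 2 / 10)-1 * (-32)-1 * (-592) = 1317064 / 3025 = 435.39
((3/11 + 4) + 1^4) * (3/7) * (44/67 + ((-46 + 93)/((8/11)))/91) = 527307/170716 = 3.09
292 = 292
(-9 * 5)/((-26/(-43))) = -74.42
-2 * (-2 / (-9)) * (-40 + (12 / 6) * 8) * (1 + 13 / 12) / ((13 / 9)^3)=16200 / 2197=7.37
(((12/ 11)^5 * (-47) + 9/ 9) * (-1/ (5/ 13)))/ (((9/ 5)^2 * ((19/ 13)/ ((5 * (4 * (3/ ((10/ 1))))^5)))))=187128475872/ 382496125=489.23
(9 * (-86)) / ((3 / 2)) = -516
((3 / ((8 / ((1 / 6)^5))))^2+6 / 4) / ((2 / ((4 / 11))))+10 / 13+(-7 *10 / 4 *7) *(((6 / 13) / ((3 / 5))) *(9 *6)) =-156406056910835 / 30743691264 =-5087.42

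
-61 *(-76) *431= 1998116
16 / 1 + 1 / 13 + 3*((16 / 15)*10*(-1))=-207 / 13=-15.92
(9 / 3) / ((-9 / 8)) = -8 / 3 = -2.67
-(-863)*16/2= 6904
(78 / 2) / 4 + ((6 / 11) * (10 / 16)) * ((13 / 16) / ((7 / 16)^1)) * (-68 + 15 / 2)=-1599 / 56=-28.55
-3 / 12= -0.25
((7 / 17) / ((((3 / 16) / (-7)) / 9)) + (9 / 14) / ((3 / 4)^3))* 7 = -48848 / 51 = -957.80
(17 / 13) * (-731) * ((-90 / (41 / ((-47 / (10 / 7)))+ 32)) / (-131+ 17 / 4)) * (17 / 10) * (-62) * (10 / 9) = 86185221640 / 33343869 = 2584.74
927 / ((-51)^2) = 103 / 289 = 0.36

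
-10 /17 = -0.59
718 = 718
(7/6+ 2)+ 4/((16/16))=43/6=7.17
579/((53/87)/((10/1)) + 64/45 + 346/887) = 1340425530/4336637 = 309.09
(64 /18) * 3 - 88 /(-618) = 3340 /309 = 10.81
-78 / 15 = -26 / 5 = -5.20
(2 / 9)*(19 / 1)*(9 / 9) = 38 / 9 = 4.22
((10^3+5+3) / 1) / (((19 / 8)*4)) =106.11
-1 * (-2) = 2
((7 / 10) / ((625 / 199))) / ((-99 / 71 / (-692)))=34220438 / 309375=110.61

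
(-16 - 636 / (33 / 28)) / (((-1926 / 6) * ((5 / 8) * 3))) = 48896 / 52965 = 0.92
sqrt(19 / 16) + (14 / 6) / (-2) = -7 / 6 + sqrt(19) / 4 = -0.08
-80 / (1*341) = -80 / 341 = -0.23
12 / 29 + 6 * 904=157308 / 29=5424.41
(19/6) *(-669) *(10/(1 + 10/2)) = -21185/6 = -3530.83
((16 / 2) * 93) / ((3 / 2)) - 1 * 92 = 404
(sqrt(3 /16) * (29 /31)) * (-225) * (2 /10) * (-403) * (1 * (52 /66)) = 73515 * sqrt(3) /22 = 5787.81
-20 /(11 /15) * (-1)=300 /11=27.27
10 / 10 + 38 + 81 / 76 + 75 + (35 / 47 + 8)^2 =191.54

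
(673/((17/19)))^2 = 163507369/289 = 565769.44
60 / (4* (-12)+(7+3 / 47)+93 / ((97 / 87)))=273540 / 193649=1.41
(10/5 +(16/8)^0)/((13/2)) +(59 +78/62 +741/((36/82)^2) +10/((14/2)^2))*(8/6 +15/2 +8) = 841137824369/12796056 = 65734.15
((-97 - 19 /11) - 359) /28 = -5035 /308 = -16.35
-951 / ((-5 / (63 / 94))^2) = -3774519 / 220900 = -17.09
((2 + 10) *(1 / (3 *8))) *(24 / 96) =1 / 8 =0.12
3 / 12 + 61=245 / 4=61.25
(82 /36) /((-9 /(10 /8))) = -205 /648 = -0.32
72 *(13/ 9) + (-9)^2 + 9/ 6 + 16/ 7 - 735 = -7647/ 14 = -546.21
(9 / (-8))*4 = -9 / 2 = -4.50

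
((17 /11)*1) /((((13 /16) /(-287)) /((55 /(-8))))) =48790 /13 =3753.08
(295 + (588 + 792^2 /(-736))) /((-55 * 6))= -707 /7590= -0.09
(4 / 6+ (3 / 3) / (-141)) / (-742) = -31 / 34874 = -0.00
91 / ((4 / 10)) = 455 / 2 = 227.50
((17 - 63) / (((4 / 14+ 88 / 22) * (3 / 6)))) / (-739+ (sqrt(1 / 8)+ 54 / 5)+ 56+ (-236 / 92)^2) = 128726860 * sqrt(2) / 10627147623747+ 342732515008 / 10627147623747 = 0.03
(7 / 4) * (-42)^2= 3087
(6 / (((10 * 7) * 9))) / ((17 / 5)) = 1 / 357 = 0.00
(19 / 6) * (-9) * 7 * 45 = -17955 / 2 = -8977.50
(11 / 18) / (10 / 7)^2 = 539 / 1800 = 0.30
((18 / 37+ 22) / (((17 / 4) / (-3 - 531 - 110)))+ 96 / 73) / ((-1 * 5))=156395552 / 229585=681.21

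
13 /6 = 2.17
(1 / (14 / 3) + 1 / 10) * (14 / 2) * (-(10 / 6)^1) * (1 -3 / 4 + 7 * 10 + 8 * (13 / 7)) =-26213 / 84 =-312.06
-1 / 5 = -0.20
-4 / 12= -1 / 3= -0.33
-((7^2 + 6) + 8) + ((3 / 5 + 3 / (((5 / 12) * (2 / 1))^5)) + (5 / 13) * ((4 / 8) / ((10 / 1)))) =-8923819 / 162500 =-54.92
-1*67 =-67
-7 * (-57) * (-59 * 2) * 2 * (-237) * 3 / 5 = 66950604 / 5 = 13390120.80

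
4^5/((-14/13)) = -6656/7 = -950.86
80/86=0.93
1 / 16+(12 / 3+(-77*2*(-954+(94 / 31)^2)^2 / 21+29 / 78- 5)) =-1257466192467659 / 192092368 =-6546153.84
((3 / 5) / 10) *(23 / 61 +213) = 19524 / 1525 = 12.80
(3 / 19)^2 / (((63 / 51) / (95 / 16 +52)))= 47277 / 40432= 1.17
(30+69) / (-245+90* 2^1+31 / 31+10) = -11 / 6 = -1.83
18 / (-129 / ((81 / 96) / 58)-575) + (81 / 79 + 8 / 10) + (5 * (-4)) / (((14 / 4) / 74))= -98933662329 / 234977995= -421.03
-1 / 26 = -0.04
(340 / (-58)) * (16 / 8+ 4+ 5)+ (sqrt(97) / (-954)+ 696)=18314 / 29 - sqrt(97) / 954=631.51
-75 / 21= -25 / 7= -3.57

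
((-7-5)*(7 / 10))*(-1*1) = 42 / 5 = 8.40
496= 496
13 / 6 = 2.17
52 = 52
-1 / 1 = -1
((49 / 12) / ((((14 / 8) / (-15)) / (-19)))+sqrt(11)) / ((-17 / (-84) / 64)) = 5376 * sqrt(11) / 17+3575040 / 17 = 211345.30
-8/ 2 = -4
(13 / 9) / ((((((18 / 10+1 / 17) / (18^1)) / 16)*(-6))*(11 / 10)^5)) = -23.16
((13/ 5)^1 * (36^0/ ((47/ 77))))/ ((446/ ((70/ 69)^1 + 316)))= 10947937/ 3615945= 3.03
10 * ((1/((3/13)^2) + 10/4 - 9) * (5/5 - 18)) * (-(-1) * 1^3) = -18785/9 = -2087.22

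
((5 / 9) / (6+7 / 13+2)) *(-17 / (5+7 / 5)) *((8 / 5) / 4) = -1105 / 15984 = -0.07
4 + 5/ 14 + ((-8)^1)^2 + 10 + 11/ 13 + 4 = 15143/ 182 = 83.20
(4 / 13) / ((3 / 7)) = 28 / 39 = 0.72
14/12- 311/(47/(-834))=1556573/282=5519.76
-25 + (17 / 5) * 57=844 / 5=168.80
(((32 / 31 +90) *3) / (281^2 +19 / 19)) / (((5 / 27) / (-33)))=-0.62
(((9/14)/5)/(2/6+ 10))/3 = 9/2170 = 0.00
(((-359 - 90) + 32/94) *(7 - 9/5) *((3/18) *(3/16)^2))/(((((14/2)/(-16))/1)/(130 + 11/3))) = 109926531/26320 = 4176.54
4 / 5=0.80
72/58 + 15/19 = 1119/551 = 2.03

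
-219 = -219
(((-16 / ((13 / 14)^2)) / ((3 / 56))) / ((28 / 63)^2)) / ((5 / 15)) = -5260.69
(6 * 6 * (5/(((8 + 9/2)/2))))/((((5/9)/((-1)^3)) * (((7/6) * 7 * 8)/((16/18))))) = -0.71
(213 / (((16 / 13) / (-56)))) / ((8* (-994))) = 39 / 32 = 1.22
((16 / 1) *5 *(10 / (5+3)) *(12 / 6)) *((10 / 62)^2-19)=-3646800 / 961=-3794.80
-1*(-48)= 48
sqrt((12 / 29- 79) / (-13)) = sqrt(859183) / 377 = 2.46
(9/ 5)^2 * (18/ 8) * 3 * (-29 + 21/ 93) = -487701/ 775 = -629.29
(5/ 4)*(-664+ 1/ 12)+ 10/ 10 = -39787/ 48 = -828.90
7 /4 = 1.75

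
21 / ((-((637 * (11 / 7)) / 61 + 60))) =-1281 / 4661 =-0.27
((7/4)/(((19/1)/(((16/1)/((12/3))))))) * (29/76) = 203/1444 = 0.14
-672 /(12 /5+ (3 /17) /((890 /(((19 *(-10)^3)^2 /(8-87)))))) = 33467560 /45005473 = 0.74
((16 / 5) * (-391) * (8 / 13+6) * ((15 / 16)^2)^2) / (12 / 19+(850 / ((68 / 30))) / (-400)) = 1078133625 / 51584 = 20900.54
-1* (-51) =51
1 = 1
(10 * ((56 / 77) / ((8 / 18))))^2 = 32400 / 121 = 267.77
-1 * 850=-850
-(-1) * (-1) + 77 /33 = 4 /3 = 1.33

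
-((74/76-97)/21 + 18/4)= 0.07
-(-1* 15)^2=-225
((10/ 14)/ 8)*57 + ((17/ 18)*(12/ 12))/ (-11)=27739/ 5544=5.00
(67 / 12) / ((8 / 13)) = 871 / 96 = 9.07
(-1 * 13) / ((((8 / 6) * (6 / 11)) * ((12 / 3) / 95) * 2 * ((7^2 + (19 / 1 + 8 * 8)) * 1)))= -1235 / 768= -1.61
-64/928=-2/29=-0.07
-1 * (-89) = 89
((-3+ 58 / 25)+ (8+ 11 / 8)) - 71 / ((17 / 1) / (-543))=2276.52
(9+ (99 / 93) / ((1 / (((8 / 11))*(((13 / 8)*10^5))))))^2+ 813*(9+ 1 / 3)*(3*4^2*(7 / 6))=15829952792.56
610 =610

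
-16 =-16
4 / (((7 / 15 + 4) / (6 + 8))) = 840 / 67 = 12.54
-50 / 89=-0.56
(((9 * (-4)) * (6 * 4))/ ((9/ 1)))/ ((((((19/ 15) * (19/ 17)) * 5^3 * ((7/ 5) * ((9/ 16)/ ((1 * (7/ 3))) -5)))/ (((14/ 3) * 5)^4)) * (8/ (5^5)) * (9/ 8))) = 130614400000000/ 15585453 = 8380532.80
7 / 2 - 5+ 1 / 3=-1.17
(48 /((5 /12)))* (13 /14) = 3744 /35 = 106.97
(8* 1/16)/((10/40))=2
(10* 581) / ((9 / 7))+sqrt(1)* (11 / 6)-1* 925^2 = -15319877 / 18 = -851104.28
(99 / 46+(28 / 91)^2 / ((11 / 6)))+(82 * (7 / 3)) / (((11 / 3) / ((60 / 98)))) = 20443239 / 598598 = 34.15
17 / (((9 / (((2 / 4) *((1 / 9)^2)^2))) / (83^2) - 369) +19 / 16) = -1873808 / 38652197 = -0.05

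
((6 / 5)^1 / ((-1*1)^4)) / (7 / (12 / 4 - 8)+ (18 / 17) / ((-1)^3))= -102 / 209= -0.49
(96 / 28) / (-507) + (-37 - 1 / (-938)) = -838031 / 22646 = -37.01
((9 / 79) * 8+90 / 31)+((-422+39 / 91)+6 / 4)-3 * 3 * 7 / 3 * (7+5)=-22911853 / 34286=-668.26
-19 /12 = -1.58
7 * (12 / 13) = 84 / 13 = 6.46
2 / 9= 0.22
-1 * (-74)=74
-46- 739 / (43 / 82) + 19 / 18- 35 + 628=-861.20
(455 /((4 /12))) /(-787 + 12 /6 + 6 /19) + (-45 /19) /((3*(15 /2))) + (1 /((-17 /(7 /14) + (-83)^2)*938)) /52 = -174730579853569 /94714344259080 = -1.84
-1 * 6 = -6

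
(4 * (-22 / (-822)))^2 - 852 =-143918756 / 168921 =-851.99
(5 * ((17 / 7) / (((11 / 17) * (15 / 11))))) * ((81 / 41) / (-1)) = -7803 / 287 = -27.19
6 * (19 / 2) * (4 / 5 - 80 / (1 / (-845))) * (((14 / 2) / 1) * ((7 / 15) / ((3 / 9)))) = 944045172 / 25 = 37761806.88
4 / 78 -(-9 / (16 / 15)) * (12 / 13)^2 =3671 / 507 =7.24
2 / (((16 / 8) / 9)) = 9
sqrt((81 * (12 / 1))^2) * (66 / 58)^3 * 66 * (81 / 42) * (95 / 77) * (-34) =-9138935785320 / 1195061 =-7647254.65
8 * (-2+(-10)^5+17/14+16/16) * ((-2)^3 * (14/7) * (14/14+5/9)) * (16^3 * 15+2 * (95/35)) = 1223444133883.94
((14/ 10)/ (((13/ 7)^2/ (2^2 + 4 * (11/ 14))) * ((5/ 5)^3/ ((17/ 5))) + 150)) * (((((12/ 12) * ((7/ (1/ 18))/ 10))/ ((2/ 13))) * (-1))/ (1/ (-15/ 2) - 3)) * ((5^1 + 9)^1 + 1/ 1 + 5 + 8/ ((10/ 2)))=221041548/ 41987215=5.26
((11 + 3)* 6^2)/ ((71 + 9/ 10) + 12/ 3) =1680/ 253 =6.64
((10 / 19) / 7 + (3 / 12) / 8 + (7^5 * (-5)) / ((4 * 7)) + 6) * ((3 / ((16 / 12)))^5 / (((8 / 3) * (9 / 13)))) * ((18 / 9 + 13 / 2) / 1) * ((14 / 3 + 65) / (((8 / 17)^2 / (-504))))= 126082469686.41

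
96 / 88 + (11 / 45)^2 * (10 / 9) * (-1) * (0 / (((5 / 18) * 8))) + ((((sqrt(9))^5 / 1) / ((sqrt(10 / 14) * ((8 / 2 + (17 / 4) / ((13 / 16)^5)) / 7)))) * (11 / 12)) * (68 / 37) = 12 / 11 + 1458067611 * sqrt(35) / 40711100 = 212.98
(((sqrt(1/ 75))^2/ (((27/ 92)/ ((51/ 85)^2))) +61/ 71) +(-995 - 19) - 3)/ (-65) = 405814718/ 25959375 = 15.63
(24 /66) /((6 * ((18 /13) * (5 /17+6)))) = 221 /31779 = 0.01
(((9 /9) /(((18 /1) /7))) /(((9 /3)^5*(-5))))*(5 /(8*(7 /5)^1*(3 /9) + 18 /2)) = -0.00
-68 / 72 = -17 / 18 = -0.94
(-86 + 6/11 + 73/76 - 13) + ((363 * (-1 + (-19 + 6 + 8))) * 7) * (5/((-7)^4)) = -37060255/286748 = -129.24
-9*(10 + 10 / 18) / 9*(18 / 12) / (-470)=0.03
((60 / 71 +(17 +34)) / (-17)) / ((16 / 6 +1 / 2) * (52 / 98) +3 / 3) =-1.14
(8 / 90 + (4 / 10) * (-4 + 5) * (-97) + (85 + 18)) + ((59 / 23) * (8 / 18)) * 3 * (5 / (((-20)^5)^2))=6813593600000177 / 105984000000000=64.29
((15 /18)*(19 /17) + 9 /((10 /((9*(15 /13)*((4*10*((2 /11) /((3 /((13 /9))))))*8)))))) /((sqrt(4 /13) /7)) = 2063635*sqrt(13) /2244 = 3315.75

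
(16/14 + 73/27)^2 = 528529/35721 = 14.80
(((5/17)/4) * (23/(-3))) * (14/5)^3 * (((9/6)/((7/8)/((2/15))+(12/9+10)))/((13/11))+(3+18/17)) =-4123248962/80681575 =-51.11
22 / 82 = 11 / 41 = 0.27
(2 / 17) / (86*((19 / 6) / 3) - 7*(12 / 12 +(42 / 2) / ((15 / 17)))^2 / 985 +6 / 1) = 443250 / 348154679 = 0.00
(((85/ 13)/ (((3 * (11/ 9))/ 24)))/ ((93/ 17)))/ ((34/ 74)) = 75480/ 4433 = 17.03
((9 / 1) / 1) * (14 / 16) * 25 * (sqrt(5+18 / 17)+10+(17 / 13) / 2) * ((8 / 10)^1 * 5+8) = 4725 * sqrt(1751) / 34+1308825 / 52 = 30984.93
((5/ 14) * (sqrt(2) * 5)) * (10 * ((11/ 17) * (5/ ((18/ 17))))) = 6875 * sqrt(2)/ 126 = 77.16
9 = 9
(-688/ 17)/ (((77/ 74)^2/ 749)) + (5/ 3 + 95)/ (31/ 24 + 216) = -60064106736/ 2145451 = -27996.03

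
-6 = -6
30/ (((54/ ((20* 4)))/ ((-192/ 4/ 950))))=-128/ 57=-2.25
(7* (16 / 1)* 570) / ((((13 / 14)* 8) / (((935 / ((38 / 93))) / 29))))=255647700 / 377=678110.61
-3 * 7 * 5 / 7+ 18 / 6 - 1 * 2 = -14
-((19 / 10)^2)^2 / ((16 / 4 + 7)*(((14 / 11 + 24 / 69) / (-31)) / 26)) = 1207945349 / 2050000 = 589.24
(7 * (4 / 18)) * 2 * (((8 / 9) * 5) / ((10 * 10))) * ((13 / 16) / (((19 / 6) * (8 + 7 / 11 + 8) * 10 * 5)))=1001 / 23469750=0.00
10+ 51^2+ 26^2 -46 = 3241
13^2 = 169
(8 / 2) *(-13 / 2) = -26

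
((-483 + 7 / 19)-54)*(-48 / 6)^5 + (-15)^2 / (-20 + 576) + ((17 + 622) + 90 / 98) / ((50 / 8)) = 227558562036811 / 12940900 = 17584446.37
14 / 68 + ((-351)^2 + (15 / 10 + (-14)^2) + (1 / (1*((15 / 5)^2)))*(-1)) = 18879985 / 153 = 123398.59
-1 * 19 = -19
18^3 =5832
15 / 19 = 0.79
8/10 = 0.80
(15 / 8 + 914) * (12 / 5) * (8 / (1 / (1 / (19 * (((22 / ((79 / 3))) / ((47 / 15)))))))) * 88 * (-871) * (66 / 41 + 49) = -31467871699888 / 2337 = -13465071330.72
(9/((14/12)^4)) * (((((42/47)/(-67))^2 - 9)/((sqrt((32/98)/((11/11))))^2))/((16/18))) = -585530179245/3887150792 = -150.63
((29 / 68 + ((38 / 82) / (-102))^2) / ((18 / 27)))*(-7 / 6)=-26106353 / 34978248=-0.75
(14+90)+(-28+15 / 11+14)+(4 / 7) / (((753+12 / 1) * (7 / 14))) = 5381863 / 58905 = 91.37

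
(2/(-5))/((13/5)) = -2/13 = -0.15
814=814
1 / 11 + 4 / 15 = 59 / 165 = 0.36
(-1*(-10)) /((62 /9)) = 45 /31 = 1.45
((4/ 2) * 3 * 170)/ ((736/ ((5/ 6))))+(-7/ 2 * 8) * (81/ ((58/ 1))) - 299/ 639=-261977621/ 6819408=-38.42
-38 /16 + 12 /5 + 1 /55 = 19 /440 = 0.04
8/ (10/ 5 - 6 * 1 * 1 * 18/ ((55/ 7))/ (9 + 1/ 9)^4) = 4973339360/ 1242094811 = 4.00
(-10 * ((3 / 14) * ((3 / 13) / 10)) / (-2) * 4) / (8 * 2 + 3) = 9 / 1729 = 0.01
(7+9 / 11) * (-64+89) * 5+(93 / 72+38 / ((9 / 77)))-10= 1024591 / 792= 1293.68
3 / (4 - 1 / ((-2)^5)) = 32 / 43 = 0.74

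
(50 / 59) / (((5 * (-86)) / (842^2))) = -3544820 / 2537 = -1397.25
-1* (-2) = 2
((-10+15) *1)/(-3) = -5/3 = -1.67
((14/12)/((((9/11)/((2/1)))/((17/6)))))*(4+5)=1309/18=72.72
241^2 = 58081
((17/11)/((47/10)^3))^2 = 289000000/1304285054809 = 0.00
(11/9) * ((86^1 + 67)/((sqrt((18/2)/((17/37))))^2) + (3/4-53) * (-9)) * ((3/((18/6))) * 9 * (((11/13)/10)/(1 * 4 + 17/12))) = 25683339/312650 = 82.15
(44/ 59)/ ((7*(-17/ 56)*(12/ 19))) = -1672/ 3009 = -0.56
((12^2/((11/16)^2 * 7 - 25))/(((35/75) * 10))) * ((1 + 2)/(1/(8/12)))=-12288/4319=-2.85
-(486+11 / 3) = -1469 / 3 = -489.67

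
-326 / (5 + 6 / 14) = -1141 / 19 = -60.05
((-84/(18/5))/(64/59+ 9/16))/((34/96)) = -211456/5287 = -40.00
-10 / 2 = -5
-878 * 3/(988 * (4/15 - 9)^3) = 4444875/1110556954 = 0.00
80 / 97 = 0.82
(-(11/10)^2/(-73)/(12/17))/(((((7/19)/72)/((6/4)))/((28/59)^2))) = 9848916/6352825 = 1.55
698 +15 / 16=11183 / 16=698.94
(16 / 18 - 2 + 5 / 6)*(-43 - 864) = 4535 / 18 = 251.94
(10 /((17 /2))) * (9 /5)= 36 /17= 2.12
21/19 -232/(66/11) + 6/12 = -4225/114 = -37.06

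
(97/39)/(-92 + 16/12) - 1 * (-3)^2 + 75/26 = -21721/3536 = -6.14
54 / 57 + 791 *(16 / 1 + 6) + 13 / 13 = 17403.95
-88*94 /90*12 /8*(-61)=126148 /15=8409.87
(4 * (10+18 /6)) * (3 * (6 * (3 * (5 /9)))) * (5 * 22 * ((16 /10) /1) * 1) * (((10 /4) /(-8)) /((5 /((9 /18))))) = -8580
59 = 59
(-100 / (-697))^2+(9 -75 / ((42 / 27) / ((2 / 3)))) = -78631058 / 3400663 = -23.12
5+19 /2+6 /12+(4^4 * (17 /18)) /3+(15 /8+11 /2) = 22241 /216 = 102.97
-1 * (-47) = 47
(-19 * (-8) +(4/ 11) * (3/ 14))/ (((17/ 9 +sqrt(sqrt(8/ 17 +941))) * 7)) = -72561015 * sqrt(272085)/ 27917221486 - 4401139095/ 27917221486 +137059695 * 16005^(1/ 4) * 17^(3/ 4)/ 27917221486 +38414655 * 16005^(3/ 4) * 17^(1/ 4)/ 27917221486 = 2.92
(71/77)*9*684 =437076/77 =5676.31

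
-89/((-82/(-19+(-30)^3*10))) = -24031691/82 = -293069.40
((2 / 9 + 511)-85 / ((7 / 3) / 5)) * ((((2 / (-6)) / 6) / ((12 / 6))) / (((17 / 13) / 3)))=-67379 / 3213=-20.97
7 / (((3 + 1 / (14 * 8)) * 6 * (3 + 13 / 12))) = 32 / 337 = 0.09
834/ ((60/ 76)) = 1056.40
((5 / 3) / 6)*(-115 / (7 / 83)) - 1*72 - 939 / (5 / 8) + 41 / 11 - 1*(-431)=-10522807 / 6930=-1518.44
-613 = -613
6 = 6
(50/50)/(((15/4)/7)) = 28/15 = 1.87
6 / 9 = 2 / 3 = 0.67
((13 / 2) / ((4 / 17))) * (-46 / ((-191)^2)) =-0.03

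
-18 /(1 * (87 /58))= -12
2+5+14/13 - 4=4.08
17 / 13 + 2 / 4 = 47 / 26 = 1.81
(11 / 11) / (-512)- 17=-8705 / 512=-17.00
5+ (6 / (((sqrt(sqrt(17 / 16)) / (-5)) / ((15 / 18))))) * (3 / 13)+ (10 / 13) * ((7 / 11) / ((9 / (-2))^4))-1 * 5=1120 / 938223-150 * 17^(3 / 4) / 221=-5.68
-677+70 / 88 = -676.20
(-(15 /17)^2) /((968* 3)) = -75 /279752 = -0.00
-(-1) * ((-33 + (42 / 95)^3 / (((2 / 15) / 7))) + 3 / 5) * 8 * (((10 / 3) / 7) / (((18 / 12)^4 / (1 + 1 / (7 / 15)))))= -110736384 / 1680455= -65.90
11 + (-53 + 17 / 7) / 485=36991 / 3395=10.90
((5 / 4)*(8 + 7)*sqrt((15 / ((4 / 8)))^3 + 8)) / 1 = 150*sqrt(422) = 3081.40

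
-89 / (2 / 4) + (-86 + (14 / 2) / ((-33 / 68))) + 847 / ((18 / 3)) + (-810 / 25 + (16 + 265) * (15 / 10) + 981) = 203419 / 165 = 1232.84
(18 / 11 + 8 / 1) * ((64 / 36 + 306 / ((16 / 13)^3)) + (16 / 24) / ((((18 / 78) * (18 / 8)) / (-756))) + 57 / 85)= -66768292883 / 8616960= -7748.47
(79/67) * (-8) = -632/67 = -9.43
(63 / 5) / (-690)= -21 / 1150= -0.02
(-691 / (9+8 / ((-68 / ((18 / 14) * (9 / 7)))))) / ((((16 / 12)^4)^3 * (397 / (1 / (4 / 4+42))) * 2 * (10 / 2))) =-33988781547 / 2334191412838400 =-0.00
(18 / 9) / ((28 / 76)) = 38 / 7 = 5.43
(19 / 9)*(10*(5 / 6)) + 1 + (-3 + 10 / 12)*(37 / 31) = 26795 / 1674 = 16.01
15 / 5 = 3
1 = 1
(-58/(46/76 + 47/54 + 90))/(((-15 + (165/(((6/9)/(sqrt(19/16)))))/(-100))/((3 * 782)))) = 2978256384000/29062313443 - 122853075840 * sqrt(19)/29062313443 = 84.05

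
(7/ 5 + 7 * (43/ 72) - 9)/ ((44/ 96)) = -1231/ 165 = -7.46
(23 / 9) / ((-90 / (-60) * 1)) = 46 / 27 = 1.70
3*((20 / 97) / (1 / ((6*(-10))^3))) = -12960000 / 97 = -133608.25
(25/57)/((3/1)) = 25/171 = 0.15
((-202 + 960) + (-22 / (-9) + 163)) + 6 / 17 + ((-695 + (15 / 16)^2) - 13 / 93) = 278705063 / 1214208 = 229.54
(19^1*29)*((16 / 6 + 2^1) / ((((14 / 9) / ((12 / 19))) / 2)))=2088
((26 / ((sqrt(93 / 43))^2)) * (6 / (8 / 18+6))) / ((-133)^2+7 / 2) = 0.00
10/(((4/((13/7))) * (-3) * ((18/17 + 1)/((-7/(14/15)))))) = 1105/196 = 5.64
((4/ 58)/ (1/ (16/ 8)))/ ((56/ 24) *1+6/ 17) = 204/ 3973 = 0.05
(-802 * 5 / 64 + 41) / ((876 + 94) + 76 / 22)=-7623 / 342656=-0.02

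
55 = 55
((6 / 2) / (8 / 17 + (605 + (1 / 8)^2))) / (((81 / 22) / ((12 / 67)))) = 95744 / 397237707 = 0.00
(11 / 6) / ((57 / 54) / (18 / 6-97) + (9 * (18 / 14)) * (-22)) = -21714 / 3015277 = -0.01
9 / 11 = 0.82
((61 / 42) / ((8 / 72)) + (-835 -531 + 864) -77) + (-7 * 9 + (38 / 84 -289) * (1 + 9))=-147605 / 42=-3514.40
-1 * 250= -250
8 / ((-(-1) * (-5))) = -8 / 5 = -1.60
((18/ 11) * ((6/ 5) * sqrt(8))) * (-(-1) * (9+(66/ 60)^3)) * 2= 557874 * sqrt(2)/ 6875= 114.76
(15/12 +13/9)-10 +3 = -155/36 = -4.31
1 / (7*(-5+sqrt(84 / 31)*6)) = 155 / 15743+12*sqrt(651) / 15743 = 0.03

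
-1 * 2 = -2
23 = 23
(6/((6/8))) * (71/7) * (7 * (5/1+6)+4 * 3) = 50552/7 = 7221.71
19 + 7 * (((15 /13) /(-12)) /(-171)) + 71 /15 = 1055359 /44460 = 23.74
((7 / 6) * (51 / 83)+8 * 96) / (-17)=-127607 / 2822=-45.22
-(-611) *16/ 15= 9776/ 15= 651.73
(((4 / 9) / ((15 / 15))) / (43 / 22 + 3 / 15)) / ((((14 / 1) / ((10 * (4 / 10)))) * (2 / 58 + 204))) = 0.00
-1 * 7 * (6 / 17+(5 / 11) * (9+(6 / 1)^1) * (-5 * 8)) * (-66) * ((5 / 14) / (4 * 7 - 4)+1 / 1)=-8684247 / 68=-127709.51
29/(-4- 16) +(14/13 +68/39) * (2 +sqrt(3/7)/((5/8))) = 176 * sqrt(21)/273 +3269/780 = 7.15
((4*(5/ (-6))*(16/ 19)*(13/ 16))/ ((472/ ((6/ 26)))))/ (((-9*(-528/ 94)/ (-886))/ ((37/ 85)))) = 770377/ 90558864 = 0.01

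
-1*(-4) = 4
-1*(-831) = 831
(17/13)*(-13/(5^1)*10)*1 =-34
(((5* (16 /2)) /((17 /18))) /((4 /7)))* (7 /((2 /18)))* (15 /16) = 297675 /68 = 4377.57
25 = 25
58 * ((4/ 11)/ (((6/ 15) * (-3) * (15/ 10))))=-1160/ 99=-11.72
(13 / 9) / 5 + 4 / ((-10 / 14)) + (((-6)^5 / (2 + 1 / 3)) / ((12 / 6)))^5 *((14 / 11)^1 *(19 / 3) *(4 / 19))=-25907099967273446691109 / 1188495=-21798240604523743.63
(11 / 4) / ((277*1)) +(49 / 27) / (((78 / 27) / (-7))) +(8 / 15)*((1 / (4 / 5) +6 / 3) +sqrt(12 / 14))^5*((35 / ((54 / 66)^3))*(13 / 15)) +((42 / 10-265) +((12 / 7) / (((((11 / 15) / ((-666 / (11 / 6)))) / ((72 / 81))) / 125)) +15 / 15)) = -958843422307328413 / 12807269354880 +140886926323*sqrt(42) / 51438240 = -57116.68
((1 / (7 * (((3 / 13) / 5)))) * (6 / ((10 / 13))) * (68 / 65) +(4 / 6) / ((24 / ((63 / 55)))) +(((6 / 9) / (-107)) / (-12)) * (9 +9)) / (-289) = -49043 / 560252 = -0.09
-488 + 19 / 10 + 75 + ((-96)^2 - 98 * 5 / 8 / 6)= 1055363 / 120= 8794.69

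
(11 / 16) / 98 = 0.01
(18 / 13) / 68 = 9 / 442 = 0.02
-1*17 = -17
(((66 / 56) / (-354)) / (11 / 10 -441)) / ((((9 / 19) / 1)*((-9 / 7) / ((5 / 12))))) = -5225 / 1009095408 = -0.00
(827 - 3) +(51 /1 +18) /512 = 421957 /512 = 824.13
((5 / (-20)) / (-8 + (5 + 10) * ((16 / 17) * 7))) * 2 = -17 / 3088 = -0.01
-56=-56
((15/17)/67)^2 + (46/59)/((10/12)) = 0.94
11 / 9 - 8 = -61 / 9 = -6.78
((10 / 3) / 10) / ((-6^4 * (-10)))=1 / 38880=0.00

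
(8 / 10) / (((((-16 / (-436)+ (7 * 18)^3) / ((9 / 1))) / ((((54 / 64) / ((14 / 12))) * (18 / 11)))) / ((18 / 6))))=2145447 / 167891560760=0.00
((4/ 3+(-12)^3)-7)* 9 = -15603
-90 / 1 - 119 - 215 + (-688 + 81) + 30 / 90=-3092 / 3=-1030.67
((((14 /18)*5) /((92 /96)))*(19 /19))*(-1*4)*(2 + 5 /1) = -7840 /69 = -113.62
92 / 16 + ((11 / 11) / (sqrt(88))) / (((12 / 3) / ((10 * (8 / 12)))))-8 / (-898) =5.94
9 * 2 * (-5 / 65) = -18 / 13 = -1.38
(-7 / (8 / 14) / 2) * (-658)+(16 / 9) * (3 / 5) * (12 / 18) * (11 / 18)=6529709 / 1620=4030.68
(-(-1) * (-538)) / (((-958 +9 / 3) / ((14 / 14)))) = 538 / 955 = 0.56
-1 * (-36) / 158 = 18 / 79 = 0.23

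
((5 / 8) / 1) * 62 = 155 / 4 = 38.75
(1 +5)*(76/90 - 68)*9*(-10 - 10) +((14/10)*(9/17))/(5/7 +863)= 37272864921/513910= 72528.00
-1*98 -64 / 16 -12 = -114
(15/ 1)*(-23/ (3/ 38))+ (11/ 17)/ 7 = -520019/ 119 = -4369.91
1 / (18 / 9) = 1 / 2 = 0.50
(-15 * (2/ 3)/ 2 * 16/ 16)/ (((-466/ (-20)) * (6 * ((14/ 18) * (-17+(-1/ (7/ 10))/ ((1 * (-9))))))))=0.00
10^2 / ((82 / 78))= 3900 / 41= 95.12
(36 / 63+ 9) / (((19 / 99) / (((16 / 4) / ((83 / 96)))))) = 2547072 / 11039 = 230.73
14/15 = 0.93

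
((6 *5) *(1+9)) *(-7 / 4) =-525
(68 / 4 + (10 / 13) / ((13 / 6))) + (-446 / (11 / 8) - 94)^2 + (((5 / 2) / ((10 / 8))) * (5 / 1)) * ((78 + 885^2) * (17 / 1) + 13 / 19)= 51805387898391 / 388531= 133336562.33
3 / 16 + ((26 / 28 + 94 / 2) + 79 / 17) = 100461 / 1904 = 52.76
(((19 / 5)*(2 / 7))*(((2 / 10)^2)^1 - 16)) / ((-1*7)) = 2166 / 875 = 2.48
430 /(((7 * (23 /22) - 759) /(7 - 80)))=690580 /16537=41.76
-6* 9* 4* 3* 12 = -7776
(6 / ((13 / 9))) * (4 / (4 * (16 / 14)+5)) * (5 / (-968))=-945 / 105391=-0.01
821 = 821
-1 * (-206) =206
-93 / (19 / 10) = -930 / 19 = -48.95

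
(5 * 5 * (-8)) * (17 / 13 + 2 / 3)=-15400 / 39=-394.87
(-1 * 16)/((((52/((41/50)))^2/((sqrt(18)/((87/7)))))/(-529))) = 6224743 * sqrt(2)/12252500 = 0.72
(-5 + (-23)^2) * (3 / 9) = 524 / 3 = 174.67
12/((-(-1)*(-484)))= -0.02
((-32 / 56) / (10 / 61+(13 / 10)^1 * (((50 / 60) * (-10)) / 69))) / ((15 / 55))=-302.36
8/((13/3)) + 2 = 50/13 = 3.85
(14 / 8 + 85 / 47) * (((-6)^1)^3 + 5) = -141159 / 188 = -750.85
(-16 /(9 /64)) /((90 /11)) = -5632 /405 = -13.91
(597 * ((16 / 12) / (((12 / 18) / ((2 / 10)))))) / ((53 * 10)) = 597 / 1325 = 0.45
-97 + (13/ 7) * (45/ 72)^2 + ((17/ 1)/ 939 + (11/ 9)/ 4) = -121091563/ 1262016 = -95.95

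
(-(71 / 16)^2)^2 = 25411681 / 65536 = 387.75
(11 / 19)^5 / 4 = 161051 / 9904396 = 0.02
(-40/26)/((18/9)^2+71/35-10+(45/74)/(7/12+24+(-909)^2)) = 256815775300/662951457103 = 0.39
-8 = -8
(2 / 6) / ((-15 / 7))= -7 / 45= -0.16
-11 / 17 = -0.65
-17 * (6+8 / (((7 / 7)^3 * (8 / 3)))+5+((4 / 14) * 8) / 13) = -21930 / 91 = -240.99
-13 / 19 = -0.68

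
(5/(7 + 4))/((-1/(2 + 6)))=-40/11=-3.64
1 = 1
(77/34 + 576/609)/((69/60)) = 221590/79373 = 2.79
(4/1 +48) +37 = 89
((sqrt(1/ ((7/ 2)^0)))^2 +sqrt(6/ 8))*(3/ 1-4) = -1-sqrt(3)/ 2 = -1.87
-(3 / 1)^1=-3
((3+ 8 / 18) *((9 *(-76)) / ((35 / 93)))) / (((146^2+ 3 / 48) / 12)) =-42068736 / 11936995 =-3.52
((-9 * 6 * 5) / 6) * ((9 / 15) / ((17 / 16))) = -432 / 17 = -25.41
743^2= 552049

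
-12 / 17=-0.71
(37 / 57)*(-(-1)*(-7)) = -259 / 57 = -4.54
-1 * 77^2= -5929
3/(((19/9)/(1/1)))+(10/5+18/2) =236/19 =12.42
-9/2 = -4.50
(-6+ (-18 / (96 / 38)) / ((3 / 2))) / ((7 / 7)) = -43 / 4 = -10.75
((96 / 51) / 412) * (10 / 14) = 40 / 12257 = 0.00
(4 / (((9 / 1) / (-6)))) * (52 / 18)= -208 / 27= -7.70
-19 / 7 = -2.71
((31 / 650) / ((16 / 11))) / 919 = 341 / 9557600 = 0.00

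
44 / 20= 11 / 5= 2.20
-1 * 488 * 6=-2928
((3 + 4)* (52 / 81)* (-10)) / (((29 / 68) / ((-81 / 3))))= 247520 / 87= 2845.06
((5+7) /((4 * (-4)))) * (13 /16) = -39 /64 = -0.61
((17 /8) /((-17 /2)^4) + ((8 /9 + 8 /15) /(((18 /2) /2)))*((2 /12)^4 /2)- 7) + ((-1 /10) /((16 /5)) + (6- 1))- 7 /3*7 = -94712075381 /5157470880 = -18.36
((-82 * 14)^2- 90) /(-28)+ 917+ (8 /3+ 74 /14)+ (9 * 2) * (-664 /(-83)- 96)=-286343 /6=-47723.83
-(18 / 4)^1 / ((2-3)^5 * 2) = 9 / 4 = 2.25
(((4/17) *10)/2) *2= 40/17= 2.35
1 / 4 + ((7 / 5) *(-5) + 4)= -11 / 4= -2.75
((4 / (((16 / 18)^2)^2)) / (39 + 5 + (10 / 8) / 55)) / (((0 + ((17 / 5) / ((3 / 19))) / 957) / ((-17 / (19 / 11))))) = -11396161755 / 179009792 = -63.66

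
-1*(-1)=1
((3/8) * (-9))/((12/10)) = -45/16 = -2.81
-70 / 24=-35 / 12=-2.92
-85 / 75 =-17 / 15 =-1.13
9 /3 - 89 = -86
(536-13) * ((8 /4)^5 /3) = 16736 /3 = 5578.67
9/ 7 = 1.29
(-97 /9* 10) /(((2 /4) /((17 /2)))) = -1832.22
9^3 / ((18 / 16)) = 648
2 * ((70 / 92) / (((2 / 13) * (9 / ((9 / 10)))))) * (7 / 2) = 637 / 184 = 3.46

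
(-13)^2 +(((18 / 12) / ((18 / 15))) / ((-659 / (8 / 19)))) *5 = 2115999 / 12521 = 169.00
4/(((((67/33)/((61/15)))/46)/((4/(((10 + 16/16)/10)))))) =89792/67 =1340.18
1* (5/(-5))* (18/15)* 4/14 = -12/35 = -0.34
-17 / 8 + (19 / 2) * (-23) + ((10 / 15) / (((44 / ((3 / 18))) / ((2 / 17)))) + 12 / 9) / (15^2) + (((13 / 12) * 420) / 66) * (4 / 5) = -651635819 / 3029400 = -215.10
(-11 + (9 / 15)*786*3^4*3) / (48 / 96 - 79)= -1145878 / 785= -1459.72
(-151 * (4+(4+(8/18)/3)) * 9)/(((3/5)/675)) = -12457500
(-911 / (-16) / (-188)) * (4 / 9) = -911 / 6768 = -0.13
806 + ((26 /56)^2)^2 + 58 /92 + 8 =11517159047 /14137088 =814.68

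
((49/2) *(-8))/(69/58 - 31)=1624/247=6.57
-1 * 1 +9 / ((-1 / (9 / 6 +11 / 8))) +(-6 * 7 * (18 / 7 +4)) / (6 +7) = -5003 / 104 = -48.11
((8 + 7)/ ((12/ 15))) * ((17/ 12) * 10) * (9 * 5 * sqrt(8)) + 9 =9 + 95625 * sqrt(2)/ 4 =33817.54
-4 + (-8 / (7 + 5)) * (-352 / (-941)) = -11996 / 2823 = -4.25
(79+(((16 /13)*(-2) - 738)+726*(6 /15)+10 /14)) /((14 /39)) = -1031.68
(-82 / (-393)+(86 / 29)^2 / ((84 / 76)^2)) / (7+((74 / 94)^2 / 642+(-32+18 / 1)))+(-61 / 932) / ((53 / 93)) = -9315921980467293677 / 7940453326539920004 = -1.17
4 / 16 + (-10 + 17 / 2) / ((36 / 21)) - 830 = -6645 / 8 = -830.62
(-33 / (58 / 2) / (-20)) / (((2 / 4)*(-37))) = -33 / 10730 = -0.00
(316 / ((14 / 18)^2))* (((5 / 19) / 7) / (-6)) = -21330 / 6517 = -3.27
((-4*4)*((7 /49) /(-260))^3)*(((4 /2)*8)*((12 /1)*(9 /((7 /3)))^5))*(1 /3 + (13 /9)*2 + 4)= 76527504 /24356284225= 0.00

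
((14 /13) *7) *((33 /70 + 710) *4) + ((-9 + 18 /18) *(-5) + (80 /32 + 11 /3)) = 8373149 /390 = 21469.61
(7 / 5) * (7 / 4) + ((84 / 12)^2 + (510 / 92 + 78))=62097 / 460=134.99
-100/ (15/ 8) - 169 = -667/ 3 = -222.33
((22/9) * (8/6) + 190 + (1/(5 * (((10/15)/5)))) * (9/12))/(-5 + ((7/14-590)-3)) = -41987/129060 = -0.33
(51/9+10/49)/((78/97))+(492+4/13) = 5728511/11466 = 499.61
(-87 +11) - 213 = -289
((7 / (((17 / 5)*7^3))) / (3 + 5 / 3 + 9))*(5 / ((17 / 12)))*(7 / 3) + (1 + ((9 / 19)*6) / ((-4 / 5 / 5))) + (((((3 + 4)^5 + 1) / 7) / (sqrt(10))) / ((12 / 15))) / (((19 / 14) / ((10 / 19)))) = -52823291 / 3151834 + 42020*sqrt(10) / 361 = 351.33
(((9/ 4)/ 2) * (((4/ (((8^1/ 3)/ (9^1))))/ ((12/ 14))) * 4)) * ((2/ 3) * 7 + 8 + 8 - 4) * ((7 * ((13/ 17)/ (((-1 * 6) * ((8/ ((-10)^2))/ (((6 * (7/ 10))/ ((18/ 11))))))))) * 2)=-67622.70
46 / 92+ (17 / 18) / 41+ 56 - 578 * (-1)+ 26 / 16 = 636.15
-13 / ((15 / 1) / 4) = -52 / 15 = -3.47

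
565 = 565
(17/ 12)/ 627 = 17/ 7524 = 0.00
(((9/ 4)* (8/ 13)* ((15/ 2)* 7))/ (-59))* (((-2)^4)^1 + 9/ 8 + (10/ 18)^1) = -133665/ 6136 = -21.78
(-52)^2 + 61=2765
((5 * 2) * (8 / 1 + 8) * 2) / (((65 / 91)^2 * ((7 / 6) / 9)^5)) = 29386561536 / 1715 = 17135021.30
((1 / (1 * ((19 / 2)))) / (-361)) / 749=-2 / 5137391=-0.00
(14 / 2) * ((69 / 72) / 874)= 0.01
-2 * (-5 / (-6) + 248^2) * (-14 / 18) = 2583203 / 27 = 95674.19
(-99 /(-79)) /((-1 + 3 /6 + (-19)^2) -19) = 198 /53957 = 0.00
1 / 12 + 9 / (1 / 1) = 109 / 12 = 9.08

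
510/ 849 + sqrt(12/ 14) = 170/ 283 + sqrt(42)/ 7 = 1.53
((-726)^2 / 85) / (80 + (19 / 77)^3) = 240627587508 / 3105007415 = 77.50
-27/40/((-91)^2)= -0.00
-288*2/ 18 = -32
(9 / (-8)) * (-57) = 513 / 8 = 64.12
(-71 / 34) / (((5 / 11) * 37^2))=-781 / 232730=-0.00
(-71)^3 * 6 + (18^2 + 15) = -2147127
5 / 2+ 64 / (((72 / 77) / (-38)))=-46771 / 18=-2598.39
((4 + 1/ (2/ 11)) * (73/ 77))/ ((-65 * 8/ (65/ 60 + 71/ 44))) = -123443/ 2642640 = -0.05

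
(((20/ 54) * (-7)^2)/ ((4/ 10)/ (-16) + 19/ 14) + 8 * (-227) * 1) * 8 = -145213888/ 10071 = -14419.01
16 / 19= 0.84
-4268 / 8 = -1067 / 2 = -533.50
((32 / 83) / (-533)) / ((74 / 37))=-16 / 44239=-0.00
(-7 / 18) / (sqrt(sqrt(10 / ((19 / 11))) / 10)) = -7 * 11^(3 / 4) * 190^(1 / 4) / 198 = -0.79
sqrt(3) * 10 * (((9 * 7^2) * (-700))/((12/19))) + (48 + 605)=-8465178.33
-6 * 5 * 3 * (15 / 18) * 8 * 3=-1800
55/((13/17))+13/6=5779/78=74.09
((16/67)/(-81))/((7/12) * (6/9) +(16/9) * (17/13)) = -416/382905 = -0.00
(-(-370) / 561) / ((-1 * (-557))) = 370 / 312477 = 0.00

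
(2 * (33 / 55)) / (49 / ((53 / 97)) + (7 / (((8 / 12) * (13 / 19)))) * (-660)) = -4134 / 34583605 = -0.00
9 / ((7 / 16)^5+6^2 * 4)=9437184 / 151011751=0.06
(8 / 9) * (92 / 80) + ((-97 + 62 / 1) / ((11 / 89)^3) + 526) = -1078760179 / 59895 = -18010.86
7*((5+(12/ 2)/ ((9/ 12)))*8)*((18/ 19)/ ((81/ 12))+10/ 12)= 13468/ 19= 708.84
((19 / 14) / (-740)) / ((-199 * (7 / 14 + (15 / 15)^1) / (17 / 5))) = 323 / 15462300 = 0.00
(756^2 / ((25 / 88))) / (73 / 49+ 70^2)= 2464463232 / 6004325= 410.45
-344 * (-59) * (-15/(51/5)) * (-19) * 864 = 8329478400/17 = 489969317.65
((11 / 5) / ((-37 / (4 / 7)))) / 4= -11 / 1295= -0.01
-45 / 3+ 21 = 6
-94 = -94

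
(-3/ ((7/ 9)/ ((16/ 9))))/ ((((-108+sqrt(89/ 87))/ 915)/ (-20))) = -8253446400/ 7102753 - 878400*sqrt(7743)/ 7102753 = -1172.89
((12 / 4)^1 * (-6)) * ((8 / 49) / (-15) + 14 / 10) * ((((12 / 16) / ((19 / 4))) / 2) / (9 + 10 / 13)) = -119457 / 591185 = -0.20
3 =3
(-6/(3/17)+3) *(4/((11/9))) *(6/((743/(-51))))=341496/8173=41.78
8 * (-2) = -16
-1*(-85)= 85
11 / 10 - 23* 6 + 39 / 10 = -133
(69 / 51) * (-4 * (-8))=736 / 17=43.29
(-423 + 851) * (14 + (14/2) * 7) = 26964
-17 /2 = -8.50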